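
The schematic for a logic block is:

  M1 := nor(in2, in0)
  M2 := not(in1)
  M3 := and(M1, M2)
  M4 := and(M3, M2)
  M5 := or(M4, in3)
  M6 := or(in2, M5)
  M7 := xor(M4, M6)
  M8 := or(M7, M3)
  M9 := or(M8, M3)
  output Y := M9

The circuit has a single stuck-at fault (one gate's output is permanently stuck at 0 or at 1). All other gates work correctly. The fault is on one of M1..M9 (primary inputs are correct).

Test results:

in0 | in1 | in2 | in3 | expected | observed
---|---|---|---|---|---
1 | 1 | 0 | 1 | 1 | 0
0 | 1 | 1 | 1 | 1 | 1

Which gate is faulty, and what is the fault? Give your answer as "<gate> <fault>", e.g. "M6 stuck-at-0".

M5 stuck-at-0

Fault-free values for test 1 (in0=1, in1=1, in2=0, in3=1): M1=0, M2=0, M3=0, M4=0, M5=1, M6=1, M7=1, M8=1, M9=1, giving Y=1. Observed 0.
Test 1: faults giving observed 0 are {M4 stuck-at-1, M5 stuck-at-0, M6 stuck-at-0, M7 stuck-at-0, M8 stuck-at-0, M9 stuck-at-0}.
Test 2 (in0=0, in1=1, in2=1, in3=1): fault-free M1=0, M2=0, M3=0, M4=0, M5=1, M6=1, M7=1, M8=1, M9=1 → 1; observed 1. Eliminates M4 stuck-at-1, M6 stuck-at-0, M7 stuck-at-0, M8 stuck-at-0, M9 stuck-at-0.
Only M5 stuck-at-0 is consistent with every test.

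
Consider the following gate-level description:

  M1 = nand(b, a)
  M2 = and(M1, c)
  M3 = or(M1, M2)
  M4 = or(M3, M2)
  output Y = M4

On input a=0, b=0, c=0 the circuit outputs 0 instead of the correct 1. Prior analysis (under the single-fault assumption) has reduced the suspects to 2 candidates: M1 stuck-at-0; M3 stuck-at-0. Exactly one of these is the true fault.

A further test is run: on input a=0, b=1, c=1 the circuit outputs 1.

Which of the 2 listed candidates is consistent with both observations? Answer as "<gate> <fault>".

Evaluate each candidate on input a=0, b=1, c=1:
  M1 stuck-at-0: M1=0 [stuck-at-0], M2=0, M3=0, M4=0 → 0 — eliminated
  M3 stuck-at-0: M1=1, M2=1, M3=0 [stuck-at-0], M4=1 → 1 — matches
Only M3 stuck-at-0 reproduces the observed 1.

M3 stuck-at-0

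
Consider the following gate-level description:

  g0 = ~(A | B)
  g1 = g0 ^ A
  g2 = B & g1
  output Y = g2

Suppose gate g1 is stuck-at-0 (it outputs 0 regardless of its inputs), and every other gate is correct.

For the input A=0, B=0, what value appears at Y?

0

Propagate with g1 forced: g0=1, g1=0 [stuck-at-0], g2=0.
So Y = 0. (Same as the fault-free value — the fault is masked on this input.)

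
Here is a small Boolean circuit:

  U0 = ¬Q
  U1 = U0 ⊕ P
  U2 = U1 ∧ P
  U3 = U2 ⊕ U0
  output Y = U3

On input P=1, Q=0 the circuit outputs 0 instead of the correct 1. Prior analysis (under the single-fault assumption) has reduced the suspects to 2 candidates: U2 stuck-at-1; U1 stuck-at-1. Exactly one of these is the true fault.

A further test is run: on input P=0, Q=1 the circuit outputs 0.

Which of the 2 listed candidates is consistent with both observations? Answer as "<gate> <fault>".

U1 stuck-at-1

Evaluate each candidate on input P=0, Q=1:
  U2 stuck-at-1: U0=0, U1=0, U2=1 [stuck-at-1], U3=1 → 1 — eliminated
  U1 stuck-at-1: U0=0, U1=1 [stuck-at-1], U2=0, U3=0 → 0 — matches
Only U1 stuck-at-1 reproduces the observed 0.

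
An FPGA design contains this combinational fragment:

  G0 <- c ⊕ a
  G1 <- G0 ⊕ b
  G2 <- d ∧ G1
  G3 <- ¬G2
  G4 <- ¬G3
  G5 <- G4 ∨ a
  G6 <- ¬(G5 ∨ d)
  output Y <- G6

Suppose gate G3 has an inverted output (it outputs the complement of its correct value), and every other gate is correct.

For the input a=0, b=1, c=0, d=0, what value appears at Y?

Propagate with G3 forced: G0=0, G1=1, G2=0, G3=0 [inverted output], G4=1, G5=1, G6=0.
So Y = 0. (Without the fault it would be 1.)

0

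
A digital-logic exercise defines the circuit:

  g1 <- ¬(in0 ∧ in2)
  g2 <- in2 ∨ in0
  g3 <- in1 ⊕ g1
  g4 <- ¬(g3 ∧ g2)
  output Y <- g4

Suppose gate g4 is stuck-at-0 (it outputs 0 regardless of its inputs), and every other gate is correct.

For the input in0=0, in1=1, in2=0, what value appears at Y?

0

Propagate with g4 forced: g1=1, g2=0, g3=0, g4=0 [stuck-at-0].
So Y = 0. (Without the fault it would be 1.)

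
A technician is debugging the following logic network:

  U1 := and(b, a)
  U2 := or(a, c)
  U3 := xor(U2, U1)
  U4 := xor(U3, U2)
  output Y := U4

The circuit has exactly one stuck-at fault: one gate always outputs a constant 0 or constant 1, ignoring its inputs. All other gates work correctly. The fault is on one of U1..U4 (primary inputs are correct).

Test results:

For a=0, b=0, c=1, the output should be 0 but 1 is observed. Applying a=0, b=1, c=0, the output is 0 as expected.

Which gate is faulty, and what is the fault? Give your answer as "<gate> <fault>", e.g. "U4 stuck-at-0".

U3 stuck-at-0

Fault-free values for test 1 (a=0, b=0, c=1): U1=0, U2=1, U3=1, U4=0, giving Y=0. Observed 1.
Test 1: faults giving observed 1 are {U1 stuck-at-1, U3 stuck-at-0, U4 stuck-at-1}.
Test 2 (a=0, b=1, c=0): fault-free U1=0, U2=0, U3=0, U4=0 → 0; observed 0. Eliminates U1 stuck-at-1, U4 stuck-at-1.
Only U3 stuck-at-0 is consistent with every test.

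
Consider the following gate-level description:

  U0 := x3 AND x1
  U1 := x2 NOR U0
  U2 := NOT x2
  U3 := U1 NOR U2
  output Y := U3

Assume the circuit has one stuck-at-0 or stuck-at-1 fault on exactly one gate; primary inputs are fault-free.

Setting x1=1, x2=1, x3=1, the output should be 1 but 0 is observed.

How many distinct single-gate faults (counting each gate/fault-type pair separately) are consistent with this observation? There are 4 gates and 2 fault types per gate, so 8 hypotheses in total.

3

Fault-free: U0=1, U1=0, U2=0, U3=1 → 1. Observed 0.
  U0 stuck-at-0: output 1 ✗
  U0 stuck-at-1: output 1 ✗
  U1 stuck-at-0: output 1 ✗
  U1 stuck-at-1: output 0 ✓
  U2 stuck-at-0: output 1 ✗
  U2 stuck-at-1: output 0 ✓
  U3 stuck-at-0: output 0 ✓
  U3 stuck-at-1: output 1 ✗
Consistent faults: {U1 stuck-at-1, U2 stuck-at-1, U3 stuck-at-0} — 3 in all.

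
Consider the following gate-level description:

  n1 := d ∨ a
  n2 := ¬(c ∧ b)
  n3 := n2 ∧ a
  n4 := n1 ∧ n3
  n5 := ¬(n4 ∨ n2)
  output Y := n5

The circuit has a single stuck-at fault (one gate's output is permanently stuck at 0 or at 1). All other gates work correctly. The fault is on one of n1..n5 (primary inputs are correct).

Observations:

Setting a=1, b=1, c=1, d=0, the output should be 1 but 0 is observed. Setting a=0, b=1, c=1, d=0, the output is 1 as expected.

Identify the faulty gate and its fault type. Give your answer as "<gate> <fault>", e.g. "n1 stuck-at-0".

Fault-free values for test 1 (a=1, b=1, c=1, d=0): n1=1, n2=0, n3=0, n4=0, n5=1, giving Y=1. Observed 0.
Test 1: faults giving observed 0 are {n2 stuck-at-1, n3 stuck-at-1, n4 stuck-at-1, n5 stuck-at-0}.
Test 2 (a=0, b=1, c=1, d=0): fault-free n1=0, n2=0, n3=0, n4=0, n5=1 → 1; observed 1. Eliminates n2 stuck-at-1, n4 stuck-at-1, n5 stuck-at-0.
Only n3 stuck-at-1 is consistent with every test.

n3 stuck-at-1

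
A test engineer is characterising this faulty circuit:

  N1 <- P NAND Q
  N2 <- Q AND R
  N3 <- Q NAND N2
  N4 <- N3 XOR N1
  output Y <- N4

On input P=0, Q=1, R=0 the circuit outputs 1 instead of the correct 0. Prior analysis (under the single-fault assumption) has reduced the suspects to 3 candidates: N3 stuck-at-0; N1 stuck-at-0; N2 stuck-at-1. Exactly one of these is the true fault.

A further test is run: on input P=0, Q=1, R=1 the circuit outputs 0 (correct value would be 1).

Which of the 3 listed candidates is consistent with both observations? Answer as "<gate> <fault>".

N1 stuck-at-0

Evaluate each candidate on input P=0, Q=1, R=1:
  N3 stuck-at-0: N1=1, N2=1, N3=0 [stuck-at-0], N4=1 → 1 — eliminated
  N1 stuck-at-0: N1=0 [stuck-at-0], N2=1, N3=0, N4=0 → 0 — matches
  N2 stuck-at-1: N1=1, N2=1 [stuck-at-1], N3=0, N4=1 → 1 — eliminated
Only N1 stuck-at-0 reproduces the observed 0.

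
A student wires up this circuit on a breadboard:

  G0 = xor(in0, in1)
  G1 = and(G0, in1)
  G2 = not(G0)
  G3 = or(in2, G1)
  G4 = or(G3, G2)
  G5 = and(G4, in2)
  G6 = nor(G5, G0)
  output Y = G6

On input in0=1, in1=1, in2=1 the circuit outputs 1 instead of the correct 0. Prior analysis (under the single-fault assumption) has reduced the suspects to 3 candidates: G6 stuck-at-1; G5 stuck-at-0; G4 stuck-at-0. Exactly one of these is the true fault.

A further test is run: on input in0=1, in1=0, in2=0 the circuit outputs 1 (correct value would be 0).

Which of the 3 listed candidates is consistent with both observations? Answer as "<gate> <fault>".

G6 stuck-at-1

Evaluate each candidate on input in0=1, in1=0, in2=0:
  G6 stuck-at-1: G0=1, G1=0, G2=0, G3=0, G4=0, G5=0, G6=1 [stuck-at-1] → 1 — matches
  G5 stuck-at-0: G0=1, G1=0, G2=0, G3=0, G4=0, G5=0 [stuck-at-0], G6=0 → 0 — eliminated
  G4 stuck-at-0: G0=1, G1=0, G2=0, G3=0, G4=0 [stuck-at-0], G5=0, G6=0 → 0 — eliminated
Only G6 stuck-at-1 reproduces the observed 1.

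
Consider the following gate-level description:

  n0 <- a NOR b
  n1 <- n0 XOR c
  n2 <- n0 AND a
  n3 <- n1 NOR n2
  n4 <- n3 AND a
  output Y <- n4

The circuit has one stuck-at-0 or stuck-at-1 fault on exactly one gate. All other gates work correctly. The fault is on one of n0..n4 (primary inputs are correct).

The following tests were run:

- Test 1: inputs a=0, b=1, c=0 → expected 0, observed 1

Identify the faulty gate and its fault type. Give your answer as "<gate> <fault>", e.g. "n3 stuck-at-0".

n4 stuck-at-1

Fault-free values for test 1 (a=0, b=1, c=0): n0=0, n1=0, n2=0, n3=1, n4=0, giving Y=0. Observed 1.
Test 1: faults giving observed 1 are {n4 stuck-at-1}.
Only n4 stuck-at-1 is consistent with every test.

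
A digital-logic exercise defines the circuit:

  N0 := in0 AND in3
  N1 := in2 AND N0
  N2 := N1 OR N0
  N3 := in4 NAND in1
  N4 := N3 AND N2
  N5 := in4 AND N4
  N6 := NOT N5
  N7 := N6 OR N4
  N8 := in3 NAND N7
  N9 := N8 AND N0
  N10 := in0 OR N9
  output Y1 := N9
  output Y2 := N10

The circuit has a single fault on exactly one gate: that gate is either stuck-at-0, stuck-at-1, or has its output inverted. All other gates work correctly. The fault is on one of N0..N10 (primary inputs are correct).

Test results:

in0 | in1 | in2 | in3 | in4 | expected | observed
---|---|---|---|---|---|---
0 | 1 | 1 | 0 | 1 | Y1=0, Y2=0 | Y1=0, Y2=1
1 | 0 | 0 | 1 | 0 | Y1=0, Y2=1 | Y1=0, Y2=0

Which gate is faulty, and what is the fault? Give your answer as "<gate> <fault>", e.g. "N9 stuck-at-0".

Fault-free values for test 1 (in0=0, in1=1, in2=1, in3=0, in4=1): N0=0, N1=0, N2=0, N3=0, N4=0, N5=0, N6=1, N7=1, N8=1, N9=0, N10=0, giving Y1=0, Y2=0. Observed Y1=0, Y2=1.
Test 1: faults giving observed Y1=0, Y2=1 are {N10 stuck-at-1, N10 inverted output}.
Test 2 (in0=1, in1=0, in2=0, in3=1, in4=0): fault-free N0=1, N1=0, N2=1, N3=1, N4=1, N5=0, N6=1, N7=1, N8=0, N9=0, N10=1 → Y1=0, Y2=1; observed Y1=0, Y2=0. Eliminates N10 stuck-at-1.
Only N10 inverted output is consistent with every test.

N10 inverted output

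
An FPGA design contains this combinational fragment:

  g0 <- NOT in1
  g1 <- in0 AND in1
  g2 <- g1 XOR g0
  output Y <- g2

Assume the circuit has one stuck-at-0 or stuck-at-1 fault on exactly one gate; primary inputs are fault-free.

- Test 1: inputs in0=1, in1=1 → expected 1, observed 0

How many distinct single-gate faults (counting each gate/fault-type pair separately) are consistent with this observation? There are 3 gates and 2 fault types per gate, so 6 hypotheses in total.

Fault-free: g0=0, g1=1, g2=1 → 1. Observed 0.
  g0 stuck-at-0: output 1 ✗
  g0 stuck-at-1: output 0 ✓
  g1 stuck-at-0: output 0 ✓
  g1 stuck-at-1: output 1 ✗
  g2 stuck-at-0: output 0 ✓
  g2 stuck-at-1: output 1 ✗
Consistent faults: {g0 stuck-at-1, g1 stuck-at-0, g2 stuck-at-0} — 3 in all.

3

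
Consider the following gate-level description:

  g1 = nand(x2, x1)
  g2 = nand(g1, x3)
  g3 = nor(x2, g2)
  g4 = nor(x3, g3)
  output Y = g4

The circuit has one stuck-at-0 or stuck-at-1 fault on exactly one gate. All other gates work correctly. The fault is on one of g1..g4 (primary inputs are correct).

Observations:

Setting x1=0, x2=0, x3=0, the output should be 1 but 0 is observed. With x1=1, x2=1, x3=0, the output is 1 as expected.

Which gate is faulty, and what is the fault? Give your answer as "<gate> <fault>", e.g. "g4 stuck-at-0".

Fault-free values for test 1 (x1=0, x2=0, x3=0): g1=1, g2=1, g3=0, g4=1, giving Y=1. Observed 0.
Test 1: faults giving observed 0 are {g2 stuck-at-0, g3 stuck-at-1, g4 stuck-at-0}.
Test 2 (x1=1, x2=1, x3=0): fault-free g1=0, g2=1, g3=0, g4=1 → 1; observed 1. Eliminates g3 stuck-at-1, g4 stuck-at-0.
Only g2 stuck-at-0 is consistent with every test.

g2 stuck-at-0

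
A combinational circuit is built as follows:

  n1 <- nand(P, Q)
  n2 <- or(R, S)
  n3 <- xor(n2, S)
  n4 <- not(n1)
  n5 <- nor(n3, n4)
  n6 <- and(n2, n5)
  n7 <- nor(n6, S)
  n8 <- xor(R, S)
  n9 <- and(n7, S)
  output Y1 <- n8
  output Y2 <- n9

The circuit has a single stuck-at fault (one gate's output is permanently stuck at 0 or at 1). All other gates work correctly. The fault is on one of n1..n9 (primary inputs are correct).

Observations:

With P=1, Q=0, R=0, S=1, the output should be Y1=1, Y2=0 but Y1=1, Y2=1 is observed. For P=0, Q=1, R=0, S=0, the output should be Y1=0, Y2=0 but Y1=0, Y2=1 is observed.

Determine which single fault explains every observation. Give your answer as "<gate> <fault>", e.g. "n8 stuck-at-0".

n9 stuck-at-1

Fault-free values for test 1 (P=1, Q=0, R=0, S=1): n1=1, n2=1, n3=0, n4=0, n5=1, n6=1, n7=0, n8=1, n9=0, giving Y1=1, Y2=0. Observed Y1=1, Y2=1.
Test 1: faults giving observed Y1=1, Y2=1 are {n7 stuck-at-1, n9 stuck-at-1}.
Test 2 (P=0, Q=1, R=0, S=0): fault-free n1=1, n2=0, n3=0, n4=0, n5=1, n6=0, n7=1, n8=0, n9=0 → Y1=0, Y2=0; observed Y1=0, Y2=1. Eliminates n7 stuck-at-1.
Only n9 stuck-at-1 is consistent with every test.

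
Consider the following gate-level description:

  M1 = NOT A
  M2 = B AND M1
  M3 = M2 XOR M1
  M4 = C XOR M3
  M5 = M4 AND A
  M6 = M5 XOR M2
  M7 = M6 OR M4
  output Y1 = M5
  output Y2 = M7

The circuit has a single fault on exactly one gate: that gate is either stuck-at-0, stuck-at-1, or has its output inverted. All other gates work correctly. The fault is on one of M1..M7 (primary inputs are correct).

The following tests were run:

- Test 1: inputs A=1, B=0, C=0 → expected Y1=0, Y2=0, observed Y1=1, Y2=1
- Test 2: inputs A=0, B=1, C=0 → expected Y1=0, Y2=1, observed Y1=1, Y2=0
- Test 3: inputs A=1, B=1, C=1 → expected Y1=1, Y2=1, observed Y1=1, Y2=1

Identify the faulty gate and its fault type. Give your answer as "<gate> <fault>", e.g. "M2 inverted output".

M5 stuck-at-1

Fault-free values for test 1 (A=1, B=0, C=0): M1=0, M2=0, M3=0, M4=0, M5=0, M6=0, M7=0, giving Y1=0, Y2=0. Observed Y1=1, Y2=1.
Test 1: faults giving observed Y1=1, Y2=1 are {M1 stuck-at-1, M1 inverted output, M2 stuck-at-1, M2 inverted output, M3 stuck-at-1, M3 inverted output, M4 stuck-at-1, M4 inverted output, M5 stuck-at-1, M5 inverted output}.
Test 2 (A=0, B=1, C=0): fault-free M1=1, M2=1, M3=0, M4=0, M5=0, M6=1, M7=1 → Y1=0, Y2=1; observed Y1=1, Y2=0. Eliminates M1 stuck-at-1, M1 inverted output, M2 stuck-at-1, M2 inverted output, M3 stuck-at-1, M3 inverted output, M4 stuck-at-1, M4 inverted output.
Test 3 (A=1, B=1, C=1): fault-free M1=0, M2=0, M3=0, M4=1, M5=1, M6=1, M7=1 → Y1=1, Y2=1; observed Y1=1, Y2=1. Eliminates M5 inverted output.
Only M5 stuck-at-1 is consistent with every test.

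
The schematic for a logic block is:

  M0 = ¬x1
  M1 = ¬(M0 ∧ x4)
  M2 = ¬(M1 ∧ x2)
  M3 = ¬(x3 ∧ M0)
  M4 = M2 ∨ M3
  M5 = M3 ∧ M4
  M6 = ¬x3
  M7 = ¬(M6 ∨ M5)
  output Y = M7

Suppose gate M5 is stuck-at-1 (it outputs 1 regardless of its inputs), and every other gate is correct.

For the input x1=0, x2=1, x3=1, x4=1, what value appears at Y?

Propagate with M5 forced: M0=1, M1=0, M2=1, M3=0, M4=1, M5=1 [stuck-at-1], M6=0, M7=0.
So Y = 0. (Without the fault it would be 1.)

0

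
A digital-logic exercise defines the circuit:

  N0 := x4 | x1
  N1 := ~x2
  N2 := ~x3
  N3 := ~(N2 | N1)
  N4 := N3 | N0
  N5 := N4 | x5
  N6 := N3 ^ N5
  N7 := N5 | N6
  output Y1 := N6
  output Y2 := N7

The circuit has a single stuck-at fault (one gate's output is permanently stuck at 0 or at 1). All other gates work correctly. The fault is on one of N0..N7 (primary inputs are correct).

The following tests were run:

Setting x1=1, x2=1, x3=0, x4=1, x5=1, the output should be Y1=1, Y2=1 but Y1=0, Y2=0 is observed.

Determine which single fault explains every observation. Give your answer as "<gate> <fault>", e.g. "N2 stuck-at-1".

Fault-free values for test 1 (x1=1, x2=1, x3=0, x4=1, x5=1): N0=1, N1=0, N2=1, N3=0, N4=1, N5=1, N6=1, N7=1, giving Y1=1, Y2=1. Observed Y1=0, Y2=0.
Test 1: faults giving observed Y1=0, Y2=0 are {N5 stuck-at-0}.
Only N5 stuck-at-0 is consistent with every test.

N5 stuck-at-0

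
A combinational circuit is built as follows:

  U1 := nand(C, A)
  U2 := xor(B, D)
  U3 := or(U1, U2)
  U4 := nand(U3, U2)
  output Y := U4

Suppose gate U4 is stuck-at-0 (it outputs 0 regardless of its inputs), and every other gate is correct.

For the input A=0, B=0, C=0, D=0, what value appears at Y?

0

Propagate with U4 forced: U1=1, U2=0, U3=1, U4=0 [stuck-at-0].
So Y = 0. (Without the fault it would be 1.)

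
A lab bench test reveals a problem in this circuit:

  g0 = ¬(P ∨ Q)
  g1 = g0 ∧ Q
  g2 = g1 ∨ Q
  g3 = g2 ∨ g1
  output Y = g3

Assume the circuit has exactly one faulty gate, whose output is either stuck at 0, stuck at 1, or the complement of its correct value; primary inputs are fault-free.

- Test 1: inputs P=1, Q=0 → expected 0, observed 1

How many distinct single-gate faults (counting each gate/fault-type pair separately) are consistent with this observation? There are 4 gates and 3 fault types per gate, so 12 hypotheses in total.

Fault-free: g0=0, g1=0, g2=0, g3=0 → 0. Observed 1.
  g0 stuck-at-0: output 0 ✗
  g0 stuck-at-1: output 0 ✗
  g0 inverted output: output 0 ✗
  g1 stuck-at-0: output 0 ✗
  g1 stuck-at-1: output 1 ✓
  g1 inverted output: output 1 ✓
  g2 stuck-at-0: output 0 ✗
  g2 stuck-at-1: output 1 ✓
  g2 inverted output: output 1 ✓
  g3 stuck-at-0: output 0 ✗
  g3 stuck-at-1: output 1 ✓
  g3 inverted output: output 1 ✓
Consistent faults: {g1 stuck-at-1, g1 inverted output, g2 stuck-at-1, g2 inverted output, g3 stuck-at-1, g3 inverted output} — 6 in all.

6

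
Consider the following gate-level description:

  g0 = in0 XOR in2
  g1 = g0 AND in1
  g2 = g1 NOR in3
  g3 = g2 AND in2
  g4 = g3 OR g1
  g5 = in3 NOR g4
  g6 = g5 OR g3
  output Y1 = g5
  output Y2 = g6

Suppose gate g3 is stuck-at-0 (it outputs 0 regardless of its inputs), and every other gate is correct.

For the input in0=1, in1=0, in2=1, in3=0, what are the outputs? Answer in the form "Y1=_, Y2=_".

Y1=1, Y2=1

Propagate with g3 forced: g0=0, g1=0, g2=1, g3=0 [stuck-at-0], g4=0, g5=1, g6=1.
So the outputs are Y1=1, Y2=1. (Without the fault they would be Y1=0, Y2=1.)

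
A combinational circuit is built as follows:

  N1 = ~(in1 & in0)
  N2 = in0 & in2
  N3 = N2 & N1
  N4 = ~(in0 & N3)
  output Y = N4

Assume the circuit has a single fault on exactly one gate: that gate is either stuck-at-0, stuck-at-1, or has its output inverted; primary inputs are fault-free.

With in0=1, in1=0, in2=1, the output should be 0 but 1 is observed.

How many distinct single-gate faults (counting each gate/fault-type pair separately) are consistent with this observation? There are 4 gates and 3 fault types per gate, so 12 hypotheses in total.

8

Fault-free: N1=1, N2=1, N3=1, N4=0 → 0. Observed 1.
  N1 stuck-at-0: output 1 ✓
  N1 stuck-at-1: output 0 ✗
  N1 inverted output: output 1 ✓
  N2 stuck-at-0: output 1 ✓
  N2 stuck-at-1: output 0 ✗
  N2 inverted output: output 1 ✓
  N3 stuck-at-0: output 1 ✓
  N3 stuck-at-1: output 0 ✗
  N3 inverted output: output 1 ✓
  N4 stuck-at-0: output 0 ✗
  N4 stuck-at-1: output 1 ✓
  N4 inverted output: output 1 ✓
Consistent faults: {N1 stuck-at-0, N1 inverted output, N2 stuck-at-0, N2 inverted output, N3 stuck-at-0, N3 inverted output, N4 stuck-at-1, N4 inverted output} — 8 in all.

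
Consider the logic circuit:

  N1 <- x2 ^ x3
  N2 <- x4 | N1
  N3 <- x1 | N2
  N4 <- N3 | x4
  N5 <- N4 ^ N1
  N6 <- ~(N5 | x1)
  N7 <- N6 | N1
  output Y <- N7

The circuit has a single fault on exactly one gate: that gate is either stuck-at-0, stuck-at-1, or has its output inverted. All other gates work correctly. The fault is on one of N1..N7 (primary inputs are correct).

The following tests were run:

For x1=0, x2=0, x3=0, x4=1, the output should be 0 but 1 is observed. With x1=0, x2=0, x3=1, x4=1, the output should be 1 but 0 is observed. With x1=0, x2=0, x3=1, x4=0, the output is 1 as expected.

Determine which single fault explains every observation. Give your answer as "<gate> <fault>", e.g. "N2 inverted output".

Fault-free values for test 1 (x1=0, x2=0, x3=0, x4=1): N1=0, N2=1, N3=1, N4=1, N5=1, N6=0, N7=0, giving Y=0. Observed 1.
Test 1: faults giving observed 1 are {N1 stuck-at-1, N1 inverted output, N4 stuck-at-0, N4 inverted output, N5 stuck-at-0, N5 inverted output, N6 stuck-at-1, N6 inverted output, N7 stuck-at-1, N7 inverted output}.
Test 2 (x1=0, x2=0, x3=1, x4=1): fault-free N1=1, N2=1, N3=1, N4=1, N5=0, N6=1, N7=1 → 1; observed 0. Eliminates N1 stuck-at-1, N4 stuck-at-0, N4 inverted output, N5 stuck-at-0, N5 inverted output, N6 stuck-at-1, N6 inverted output, N7 stuck-at-1.
Test 3 (x1=0, x2=0, x3=1, x4=0): fault-free N1=1, N2=1, N3=1, N4=1, N5=0, N6=1, N7=1 → 1; observed 1. Eliminates N7 inverted output.
Only N1 inverted output is consistent with every test.

N1 inverted output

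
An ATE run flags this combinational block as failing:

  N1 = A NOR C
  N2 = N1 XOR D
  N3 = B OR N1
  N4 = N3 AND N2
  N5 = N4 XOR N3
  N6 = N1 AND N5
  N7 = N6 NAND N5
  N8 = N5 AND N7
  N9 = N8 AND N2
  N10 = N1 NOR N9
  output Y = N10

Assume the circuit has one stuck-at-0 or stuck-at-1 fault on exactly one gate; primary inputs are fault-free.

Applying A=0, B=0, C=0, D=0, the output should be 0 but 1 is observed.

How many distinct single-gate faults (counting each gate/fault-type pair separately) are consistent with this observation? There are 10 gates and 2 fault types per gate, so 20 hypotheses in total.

2

Fault-free: N1=1, N2=1, N3=1, N4=1, N5=0, N6=0, N7=1, N8=0, N9=0, N10=0 → 0. Observed 1.
  N1: stuck-at-0 ✓; others ✗
  N2: none of the 2 fault types match ✗
  N3: none of the 2 fault types match ✗
  N4: none of the 2 fault types match ✗
  N5: none of the 2 fault types match ✗
  N6: none of the 2 fault types match ✗
  N7: none of the 2 fault types match ✗
  N8: none of the 2 fault types match ✗
  N9: none of the 2 fault types match ✗
  N10: stuck-at-1 ✓; others ✗
Consistent faults: {N1 stuck-at-0, N10 stuck-at-1} — 2 in all.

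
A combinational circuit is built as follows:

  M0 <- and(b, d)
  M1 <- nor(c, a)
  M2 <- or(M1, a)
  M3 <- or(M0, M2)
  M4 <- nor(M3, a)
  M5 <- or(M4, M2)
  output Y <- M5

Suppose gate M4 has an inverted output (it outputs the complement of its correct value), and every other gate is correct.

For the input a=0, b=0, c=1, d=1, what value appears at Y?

Propagate with M4 forced: M0=0, M1=0, M2=0, M3=0, M4=0 [inverted output], M5=0.
So Y = 0. (Without the fault it would be 1.)

0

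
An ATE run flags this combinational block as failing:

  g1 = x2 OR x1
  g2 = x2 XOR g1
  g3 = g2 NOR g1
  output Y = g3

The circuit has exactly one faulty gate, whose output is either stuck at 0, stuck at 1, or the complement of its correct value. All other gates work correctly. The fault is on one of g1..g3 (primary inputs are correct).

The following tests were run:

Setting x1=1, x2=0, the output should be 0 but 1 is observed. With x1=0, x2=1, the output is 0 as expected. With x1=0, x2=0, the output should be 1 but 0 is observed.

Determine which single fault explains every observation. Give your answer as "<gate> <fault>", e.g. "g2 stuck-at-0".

g1 inverted output

Fault-free values for test 1 (x1=1, x2=0): g1=1, g2=1, g3=0, giving Y=0. Observed 1.
Test 1: faults giving observed 1 are {g1 stuck-at-0, g1 inverted output, g3 stuck-at-1, g3 inverted output}.
Test 2 (x1=0, x2=1): fault-free g1=1, g2=0, g3=0 → 0; observed 0. Eliminates g3 stuck-at-1, g3 inverted output.
Test 3 (x1=0, x2=0): fault-free g1=0, g2=0, g3=1 → 1; observed 0. Eliminates g1 stuck-at-0.
Only g1 inverted output is consistent with every test.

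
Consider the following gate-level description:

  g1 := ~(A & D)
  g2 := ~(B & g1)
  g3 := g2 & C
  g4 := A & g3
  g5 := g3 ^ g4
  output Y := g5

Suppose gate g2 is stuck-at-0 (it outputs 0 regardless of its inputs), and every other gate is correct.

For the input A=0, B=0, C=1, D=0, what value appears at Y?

0

Propagate with g2 forced: g1=1, g2=0 [stuck-at-0], g3=0, g4=0, g5=0.
So Y = 0. (Without the fault it would be 1.)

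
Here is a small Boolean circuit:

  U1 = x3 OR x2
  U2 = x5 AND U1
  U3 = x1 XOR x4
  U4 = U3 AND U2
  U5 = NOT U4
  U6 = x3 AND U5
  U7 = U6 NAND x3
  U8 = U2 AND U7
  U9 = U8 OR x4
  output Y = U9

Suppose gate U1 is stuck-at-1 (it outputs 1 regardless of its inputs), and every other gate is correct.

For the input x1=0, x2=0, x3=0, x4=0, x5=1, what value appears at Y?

1

Propagate with U1 forced: U1=1 [stuck-at-1], U2=1, U3=0, U4=0, U5=1, U6=0, U7=1, U8=1, U9=1.
So Y = 1. (Without the fault it would be 0.)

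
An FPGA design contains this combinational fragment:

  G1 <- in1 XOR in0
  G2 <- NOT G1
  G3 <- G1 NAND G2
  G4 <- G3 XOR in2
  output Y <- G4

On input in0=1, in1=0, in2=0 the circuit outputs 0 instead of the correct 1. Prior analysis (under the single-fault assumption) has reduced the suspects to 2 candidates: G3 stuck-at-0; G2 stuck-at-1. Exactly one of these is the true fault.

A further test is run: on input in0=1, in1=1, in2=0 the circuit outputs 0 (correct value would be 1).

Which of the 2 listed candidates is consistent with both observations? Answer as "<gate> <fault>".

Evaluate each candidate on input in0=1, in1=1, in2=0:
  G3 stuck-at-0: G1=0, G2=1, G3=0 [stuck-at-0], G4=0 → 0 — matches
  G2 stuck-at-1: G1=0, G2=1 [stuck-at-1], G3=1, G4=1 → 1 — eliminated
Only G3 stuck-at-0 reproduces the observed 0.

G3 stuck-at-0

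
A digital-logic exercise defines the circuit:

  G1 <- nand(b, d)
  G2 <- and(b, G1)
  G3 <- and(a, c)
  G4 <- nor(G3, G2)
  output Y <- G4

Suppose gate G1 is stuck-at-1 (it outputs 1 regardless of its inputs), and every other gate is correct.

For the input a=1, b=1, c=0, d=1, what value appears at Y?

0

Propagate with G1 forced: G1=1 [stuck-at-1], G2=1, G3=0, G4=0.
So Y = 0. (Without the fault it would be 1.)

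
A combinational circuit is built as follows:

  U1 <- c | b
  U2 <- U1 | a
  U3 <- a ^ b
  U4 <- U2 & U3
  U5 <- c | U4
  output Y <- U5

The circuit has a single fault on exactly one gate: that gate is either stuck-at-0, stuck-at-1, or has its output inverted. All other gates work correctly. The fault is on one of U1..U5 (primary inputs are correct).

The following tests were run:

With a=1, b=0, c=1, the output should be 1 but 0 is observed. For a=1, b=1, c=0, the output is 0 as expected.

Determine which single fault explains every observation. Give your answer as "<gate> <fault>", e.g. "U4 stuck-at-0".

Fault-free values for test 1 (a=1, b=0, c=1): U1=1, U2=1, U3=1, U4=1, U5=1, giving Y=1. Observed 0.
Test 1: faults giving observed 0 are {U5 stuck-at-0, U5 inverted output}.
Test 2 (a=1, b=1, c=0): fault-free U1=1, U2=1, U3=0, U4=0, U5=0 → 0; observed 0. Eliminates U5 inverted output.
Only U5 stuck-at-0 is consistent with every test.

U5 stuck-at-0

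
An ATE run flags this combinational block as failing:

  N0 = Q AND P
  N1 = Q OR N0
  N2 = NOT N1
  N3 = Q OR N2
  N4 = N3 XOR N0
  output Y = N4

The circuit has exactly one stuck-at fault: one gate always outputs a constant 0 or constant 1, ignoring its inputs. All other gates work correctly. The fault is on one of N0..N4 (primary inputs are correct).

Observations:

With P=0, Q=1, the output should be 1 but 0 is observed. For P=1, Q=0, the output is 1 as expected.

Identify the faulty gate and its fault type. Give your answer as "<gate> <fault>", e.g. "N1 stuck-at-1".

N0 stuck-at-1

Fault-free values for test 1 (P=0, Q=1): N0=0, N1=1, N2=0, N3=1, N4=1, giving Y=1. Observed 0.
Test 1: faults giving observed 0 are {N0 stuck-at-1, N3 stuck-at-0, N4 stuck-at-0}.
Test 2 (P=1, Q=0): fault-free N0=0, N1=0, N2=1, N3=1, N4=1 → 1; observed 1. Eliminates N3 stuck-at-0, N4 stuck-at-0.
Only N0 stuck-at-1 is consistent with every test.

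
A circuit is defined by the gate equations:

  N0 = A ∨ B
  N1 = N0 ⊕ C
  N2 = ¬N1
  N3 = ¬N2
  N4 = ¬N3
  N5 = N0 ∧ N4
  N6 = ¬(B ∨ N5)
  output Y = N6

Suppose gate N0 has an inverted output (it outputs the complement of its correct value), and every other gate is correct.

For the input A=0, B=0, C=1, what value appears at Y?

Propagate with N0 forced: N0=1 [inverted output], N1=0, N2=1, N3=0, N4=1, N5=1, N6=0.
So Y = 0. (Without the fault it would be 1.)

0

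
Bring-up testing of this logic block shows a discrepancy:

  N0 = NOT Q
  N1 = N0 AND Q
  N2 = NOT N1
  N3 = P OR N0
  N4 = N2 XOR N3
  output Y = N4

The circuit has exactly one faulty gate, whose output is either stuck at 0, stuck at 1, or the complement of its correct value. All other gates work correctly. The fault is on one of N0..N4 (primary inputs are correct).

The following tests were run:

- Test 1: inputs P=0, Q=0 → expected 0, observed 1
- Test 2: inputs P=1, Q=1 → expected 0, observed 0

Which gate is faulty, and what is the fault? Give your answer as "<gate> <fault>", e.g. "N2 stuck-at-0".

Fault-free values for test 1 (P=0, Q=0): N0=1, N1=0, N2=1, N3=1, N4=0, giving Y=0. Observed 1.
Test 1: faults giving observed 1 are {N0 stuck-at-0, N0 inverted output, N1 stuck-at-1, N1 inverted output, N2 stuck-at-0, N2 inverted output, N3 stuck-at-0, N3 inverted output, N4 stuck-at-1, N4 inverted output}.
Test 2 (P=1, Q=1): fault-free N0=0, N1=0, N2=1, N3=1, N4=0 → 0; observed 0. Eliminates N0 inverted output, N1 stuck-at-1, N1 inverted output, N2 stuck-at-0, N2 inverted output, N3 stuck-at-0, N3 inverted output, N4 stuck-at-1, N4 inverted output.
Only N0 stuck-at-0 is consistent with every test.

N0 stuck-at-0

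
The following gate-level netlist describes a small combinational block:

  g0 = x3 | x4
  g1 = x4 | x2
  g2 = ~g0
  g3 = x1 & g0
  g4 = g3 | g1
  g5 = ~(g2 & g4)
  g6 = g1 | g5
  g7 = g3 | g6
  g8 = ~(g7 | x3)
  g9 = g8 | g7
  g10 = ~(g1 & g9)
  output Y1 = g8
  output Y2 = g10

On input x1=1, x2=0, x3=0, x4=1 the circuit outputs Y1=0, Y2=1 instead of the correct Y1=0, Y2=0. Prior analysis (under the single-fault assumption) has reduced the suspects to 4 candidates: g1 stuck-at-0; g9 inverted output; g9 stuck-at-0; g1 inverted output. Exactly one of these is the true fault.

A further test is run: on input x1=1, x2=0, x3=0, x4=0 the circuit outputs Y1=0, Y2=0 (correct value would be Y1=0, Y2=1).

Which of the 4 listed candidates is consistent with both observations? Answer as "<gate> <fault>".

g1 inverted output

Evaluate each candidate on input x1=1, x2=0, x3=0, x4=0:
  g1 stuck-at-0: g0=0, g1=0 [stuck-at-0], g2=1, g3=0, g4=0, g5=1, g6=1, g7=1, g8=0, g9=1, g10=1 → Y1=0, Y2=1 — eliminated
  g9 inverted output: g0=0, g1=0, g2=1, g3=0, g4=0, g5=1, g6=1, g7=1, g8=0, g9=0 [inverted output], g10=1 → Y1=0, Y2=1 — eliminated
  g9 stuck-at-0: g0=0, g1=0, g2=1, g3=0, g4=0, g5=1, g6=1, g7=1, g8=0, g9=0 [stuck-at-0], g10=1 → Y1=0, Y2=1 — eliminated
  g1 inverted output: g0=0, g1=1 [inverted output], g2=1, g3=0, g4=1, g5=0, g6=1, g7=1, g8=0, g9=1, g10=0 → Y1=0, Y2=0 — matches
Only g1 inverted output reproduces the observed Y1=0, Y2=0.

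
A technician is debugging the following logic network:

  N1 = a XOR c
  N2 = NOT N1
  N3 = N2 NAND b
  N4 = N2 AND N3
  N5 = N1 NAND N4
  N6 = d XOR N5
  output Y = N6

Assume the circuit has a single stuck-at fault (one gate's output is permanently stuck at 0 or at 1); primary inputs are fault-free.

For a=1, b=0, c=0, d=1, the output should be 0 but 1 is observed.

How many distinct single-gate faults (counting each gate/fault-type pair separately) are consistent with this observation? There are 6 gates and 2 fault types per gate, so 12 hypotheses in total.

4

Fault-free: N1=1, N2=0, N3=1, N4=0, N5=1, N6=0 → 0. Observed 1.
  N1 stuck-at-0: output 0 ✗
  N1 stuck-at-1: output 0 ✗
  N2 stuck-at-0: output 0 ✗
  N2 stuck-at-1: output 1 ✓
  N3 stuck-at-0: output 0 ✗
  N3 stuck-at-1: output 0 ✗
  N4 stuck-at-0: output 0 ✗
  N4 stuck-at-1: output 1 ✓
  N5 stuck-at-0: output 1 ✓
  N5 stuck-at-1: output 0 ✗
  N6 stuck-at-0: output 0 ✗
  N6 stuck-at-1: output 1 ✓
Consistent faults: {N2 stuck-at-1, N4 stuck-at-1, N5 stuck-at-0, N6 stuck-at-1} — 4 in all.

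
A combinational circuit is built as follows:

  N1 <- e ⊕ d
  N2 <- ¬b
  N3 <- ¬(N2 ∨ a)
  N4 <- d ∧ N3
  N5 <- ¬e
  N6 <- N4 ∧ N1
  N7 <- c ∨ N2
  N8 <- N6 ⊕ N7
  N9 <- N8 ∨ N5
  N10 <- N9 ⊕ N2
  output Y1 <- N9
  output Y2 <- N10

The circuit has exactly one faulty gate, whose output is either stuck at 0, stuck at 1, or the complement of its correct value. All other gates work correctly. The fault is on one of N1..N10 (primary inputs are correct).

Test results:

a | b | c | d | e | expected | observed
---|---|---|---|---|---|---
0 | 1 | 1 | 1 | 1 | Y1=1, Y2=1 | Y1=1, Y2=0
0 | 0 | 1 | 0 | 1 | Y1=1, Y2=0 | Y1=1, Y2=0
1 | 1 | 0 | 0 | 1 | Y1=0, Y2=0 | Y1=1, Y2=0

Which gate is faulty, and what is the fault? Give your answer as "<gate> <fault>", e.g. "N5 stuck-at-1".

Fault-free values for test 1 (a=0, b=1, c=1, d=1, e=1): N1=0, N2=0, N3=1, N4=1, N5=0, N6=0, N7=1, N8=1, N9=1, N10=1, giving Y1=1, Y2=1. Observed Y1=1, Y2=0.
Test 1: faults giving observed Y1=1, Y2=0 are {N2 stuck-at-1, N2 inverted output, N10 stuck-at-0, N10 inverted output}.
Test 2 (a=0, b=0, c=1, d=0, e=1): fault-free N1=1, N2=1, N3=0, N4=0, N5=0, N6=0, N7=1, N8=1, N9=1, N10=0 → Y1=1, Y2=0; observed Y1=1, Y2=0. Eliminates N2 inverted output, N10 inverted output.
Test 3 (a=1, b=1, c=0, d=0, e=1): fault-free N1=1, N2=0, N3=0, N4=0, N5=0, N6=0, N7=0, N8=0, N9=0, N10=0 → Y1=0, Y2=0; observed Y1=1, Y2=0. Eliminates N10 stuck-at-0.
Only N2 stuck-at-1 is consistent with every test.

N2 stuck-at-1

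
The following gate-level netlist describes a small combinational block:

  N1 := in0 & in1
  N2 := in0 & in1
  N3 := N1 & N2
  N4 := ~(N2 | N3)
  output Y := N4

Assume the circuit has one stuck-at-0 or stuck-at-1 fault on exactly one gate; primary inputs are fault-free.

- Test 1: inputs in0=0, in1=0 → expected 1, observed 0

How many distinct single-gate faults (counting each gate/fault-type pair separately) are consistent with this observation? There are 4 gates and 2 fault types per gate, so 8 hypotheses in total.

Fault-free: N1=0, N2=0, N3=0, N4=1 → 1. Observed 0.
  N1 stuck-at-0: output 1 ✗
  N1 stuck-at-1: output 1 ✗
  N2 stuck-at-0: output 1 ✗
  N2 stuck-at-1: output 0 ✓
  N3 stuck-at-0: output 1 ✗
  N3 stuck-at-1: output 0 ✓
  N4 stuck-at-0: output 0 ✓
  N4 stuck-at-1: output 1 ✗
Consistent faults: {N2 stuck-at-1, N3 stuck-at-1, N4 stuck-at-0} — 3 in all.

3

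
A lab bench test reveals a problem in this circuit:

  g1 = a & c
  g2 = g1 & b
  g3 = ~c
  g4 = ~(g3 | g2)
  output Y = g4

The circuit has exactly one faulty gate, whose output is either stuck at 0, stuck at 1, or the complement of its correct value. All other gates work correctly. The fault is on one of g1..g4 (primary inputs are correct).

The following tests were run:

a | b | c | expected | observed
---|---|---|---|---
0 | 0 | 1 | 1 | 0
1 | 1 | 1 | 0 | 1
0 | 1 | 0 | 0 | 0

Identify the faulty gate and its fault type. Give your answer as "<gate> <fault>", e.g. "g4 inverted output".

g2 inverted output

Fault-free values for test 1 (a=0, b=0, c=1): g1=0, g2=0, g3=0, g4=1, giving Y=1. Observed 0.
Test 1: faults giving observed 0 are {g2 stuck-at-1, g2 inverted output, g3 stuck-at-1, g3 inverted output, g4 stuck-at-0, g4 inverted output}.
Test 2 (a=1, b=1, c=1): fault-free g1=1, g2=1, g3=0, g4=0 → 0; observed 1. Eliminates g2 stuck-at-1, g3 stuck-at-1, g3 inverted output, g4 stuck-at-0.
Test 3 (a=0, b=1, c=0): fault-free g1=0, g2=0, g3=1, g4=0 → 0; observed 0. Eliminates g4 inverted output.
Only g2 inverted output is consistent with every test.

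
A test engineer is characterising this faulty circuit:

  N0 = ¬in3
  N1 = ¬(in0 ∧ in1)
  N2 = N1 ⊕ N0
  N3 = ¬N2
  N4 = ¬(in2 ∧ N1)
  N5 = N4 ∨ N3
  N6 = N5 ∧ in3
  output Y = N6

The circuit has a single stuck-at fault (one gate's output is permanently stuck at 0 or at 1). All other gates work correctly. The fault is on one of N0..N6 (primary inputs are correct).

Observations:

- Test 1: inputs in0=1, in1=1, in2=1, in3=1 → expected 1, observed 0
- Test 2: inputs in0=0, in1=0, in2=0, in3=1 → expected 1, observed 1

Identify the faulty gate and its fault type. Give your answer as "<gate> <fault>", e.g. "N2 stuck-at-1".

N1 stuck-at-1

Fault-free values for test 1 (in0=1, in1=1, in2=1, in3=1): N0=0, N1=0, N2=0, N3=1, N4=1, N5=1, N6=1, giving Y=1. Observed 0.
Test 1: faults giving observed 0 are {N1 stuck-at-1, N5 stuck-at-0, N6 stuck-at-0}.
Test 2 (in0=0, in1=0, in2=0, in3=1): fault-free N0=0, N1=1, N2=1, N3=0, N4=1, N5=1, N6=1 → 1; observed 1. Eliminates N5 stuck-at-0, N6 stuck-at-0.
Only N1 stuck-at-1 is consistent with every test.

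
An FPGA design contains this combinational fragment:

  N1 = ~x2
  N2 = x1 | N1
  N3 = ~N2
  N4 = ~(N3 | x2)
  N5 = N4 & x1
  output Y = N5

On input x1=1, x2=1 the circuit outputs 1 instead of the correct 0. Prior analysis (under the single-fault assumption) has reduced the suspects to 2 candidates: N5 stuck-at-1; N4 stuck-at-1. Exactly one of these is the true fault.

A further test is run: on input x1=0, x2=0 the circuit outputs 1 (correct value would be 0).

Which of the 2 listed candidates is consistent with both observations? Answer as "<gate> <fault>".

Evaluate each candidate on input x1=0, x2=0:
  N5 stuck-at-1: N1=1, N2=1, N3=0, N4=1, N5=1 [stuck-at-1] → 1 — matches
  N4 stuck-at-1: N1=1, N2=1, N3=0, N4=1 [stuck-at-1], N5=0 → 0 — eliminated
Only N5 stuck-at-1 reproduces the observed 1.

N5 stuck-at-1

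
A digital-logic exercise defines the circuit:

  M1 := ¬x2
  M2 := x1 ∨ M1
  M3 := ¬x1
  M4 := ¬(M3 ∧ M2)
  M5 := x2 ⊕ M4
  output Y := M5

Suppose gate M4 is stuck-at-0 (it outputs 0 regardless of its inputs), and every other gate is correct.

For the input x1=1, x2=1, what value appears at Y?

1

Propagate with M4 forced: M1=0, M2=1, M3=0, M4=0 [stuck-at-0], M5=1.
So Y = 1. (Without the fault it would be 0.)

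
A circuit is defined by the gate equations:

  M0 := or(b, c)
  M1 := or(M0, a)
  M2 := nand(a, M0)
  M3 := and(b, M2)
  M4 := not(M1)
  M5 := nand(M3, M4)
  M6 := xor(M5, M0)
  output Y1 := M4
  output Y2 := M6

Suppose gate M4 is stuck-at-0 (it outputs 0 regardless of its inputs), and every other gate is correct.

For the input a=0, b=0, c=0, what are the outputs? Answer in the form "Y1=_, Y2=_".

Propagate with M4 forced: M0=0, M1=0, M2=1, M3=0, M4=0 [stuck-at-0], M5=1, M6=1.
So the outputs are Y1=0, Y2=1. (Without the fault they would be Y1=1, Y2=1.)

Y1=0, Y2=1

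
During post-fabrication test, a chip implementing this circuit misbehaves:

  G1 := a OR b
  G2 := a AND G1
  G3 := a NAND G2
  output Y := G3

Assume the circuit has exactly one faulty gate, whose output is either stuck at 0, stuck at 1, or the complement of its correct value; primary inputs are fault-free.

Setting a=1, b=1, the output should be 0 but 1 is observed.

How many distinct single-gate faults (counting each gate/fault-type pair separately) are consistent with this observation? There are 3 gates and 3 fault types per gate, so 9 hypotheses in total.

6

Fault-free: G1=1, G2=1, G3=0 → 0. Observed 1.
  G1 stuck-at-0: output 1 ✓
  G1 stuck-at-1: output 0 ✗
  G1 inverted output: output 1 ✓
  G2 stuck-at-0: output 1 ✓
  G2 stuck-at-1: output 0 ✗
  G2 inverted output: output 1 ✓
  G3 stuck-at-0: output 0 ✗
  G3 stuck-at-1: output 1 ✓
  G3 inverted output: output 1 ✓
Consistent faults: {G1 stuck-at-0, G1 inverted output, G2 stuck-at-0, G2 inverted output, G3 stuck-at-1, G3 inverted output} — 6 in all.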